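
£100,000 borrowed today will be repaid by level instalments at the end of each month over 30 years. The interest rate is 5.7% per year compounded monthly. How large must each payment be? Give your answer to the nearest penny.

£580.40

Level ordinary annuity; solve PV = PMT × [(1 − (1+r)^−n)/r] for PMT.
Periodic rate r = 0.057/12 per month; n is counted in months.
With n = 360: PMT = 100,000 / ([(1 − (1+r)^−n)/r]) = £580.40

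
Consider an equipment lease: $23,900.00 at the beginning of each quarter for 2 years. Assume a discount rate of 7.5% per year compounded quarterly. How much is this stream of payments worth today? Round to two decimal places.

$179,326.53

This is an annuity due: 8 payments of $23,900.00 at the beginning of each quarter.
Periodic rate r = 0.075/4 per quarter; n is counted in quarters.
PV = PMT × [(1 − (1+r)^−n)/r] × (1+r) = 23,900 × [1 − (1+r)^−8] / r × (1+r) = $179,326.53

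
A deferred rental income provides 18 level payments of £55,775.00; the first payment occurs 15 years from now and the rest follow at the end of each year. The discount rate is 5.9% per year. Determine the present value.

Ordinary annuity of 18 payments, first payment at period 15.
Periodic rate r = 0.059 per year.
The ordinary-annuity PV formula values the stream one period before the first payment (period 14); discount that back 14 periods:
PV₀ = 55,775 × [1 − (1+r)^−18] / r × (1+r)^−14 = £272,706.91

£272,706.91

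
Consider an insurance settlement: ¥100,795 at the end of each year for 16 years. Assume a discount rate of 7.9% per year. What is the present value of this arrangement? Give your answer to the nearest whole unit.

¥897,906

This is an ordinary annuity: 16 payments of ¥100,795 at the end of each year.
Periodic rate r = 0.079 per year.
PV = PMT × [(1 − (1+r)^−n)/r] = 100,795 × [1 − (1+r)^−16] / r = ¥897,906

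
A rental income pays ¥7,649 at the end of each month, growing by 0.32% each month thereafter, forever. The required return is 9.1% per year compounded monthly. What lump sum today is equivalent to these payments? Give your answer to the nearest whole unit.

¥1,745,019

Periodic rate r = 0.091/12 per month.
Growing perpetuity (Gordon): PV = PMT₁ / (r − g) = 7,649 / (r − 0.0032) = ¥1,745,019.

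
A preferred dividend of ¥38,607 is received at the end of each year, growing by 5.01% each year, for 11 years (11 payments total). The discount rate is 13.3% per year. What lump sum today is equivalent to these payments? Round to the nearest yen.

Periodic rate r = 0.133 per year.
Growing ordinary annuity: PV = PMT₁ × [1 − ((1+g)/(1+r))^n] / (r − g) = 38,607 × [1 − ((1+0.0501)/(1+r))^11] / (r − 0.0501) = ¥263,813.

¥263,813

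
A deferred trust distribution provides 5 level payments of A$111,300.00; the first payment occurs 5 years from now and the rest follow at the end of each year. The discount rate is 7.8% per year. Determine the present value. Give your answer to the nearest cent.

Ordinary annuity of 5 payments, first payment at period 5.
Periodic rate r = 0.078 per year.
The ordinary-annuity PV formula values the stream one period before the first payment (period 4); discount that back 4 periods:
PV₀ = 111,300 × [1 − (1+r)^−5] / r × (1+r)^−4 = A$330,811.63

A$330,811.63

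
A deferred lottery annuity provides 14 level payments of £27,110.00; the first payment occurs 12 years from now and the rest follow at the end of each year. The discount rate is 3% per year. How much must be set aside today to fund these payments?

Ordinary annuity of 14 payments, first payment at period 12.
Periodic rate r = 0.03 per year.
The ordinary-annuity PV formula values the stream one period before the first payment (period 11); discount that back 11 periods:
PV₀ = 27,110 × [1 − (1+r)^−14] / r × (1+r)^−11 = £221,231.79

£221,231.79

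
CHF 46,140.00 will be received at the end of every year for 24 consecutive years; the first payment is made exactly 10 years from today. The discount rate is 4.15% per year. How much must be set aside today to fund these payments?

Ordinary annuity of 24 payments, first payment at period 10.
Periodic rate r = 0.0415 per year.
The ordinary-annuity PV formula values the stream one period before the first payment (period 9); discount that back 9 periods:
PV₀ = 46,140 × [1 − (1+r)^−24] / r × (1+r)^−9 = CHF 480,488.77

CHF 480,488.77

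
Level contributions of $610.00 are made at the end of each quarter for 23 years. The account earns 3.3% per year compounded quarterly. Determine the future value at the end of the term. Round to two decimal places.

This is an ordinary annuity: 92 deposits of $610.00 at the end of each quarter.
Periodic rate r = 0.033/4 per quarter; n is counted in quarters.
FV = PMT × [((1+r)^n − 1)/r] = 610 × [(1+r)^92 − 1] / r = $83,514.39

$83,514.39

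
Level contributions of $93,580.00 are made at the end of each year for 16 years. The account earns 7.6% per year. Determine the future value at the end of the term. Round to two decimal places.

This is an ordinary annuity: 16 deposits of $93,580.00 at the end of each year.
Periodic rate r = 0.076 per year.
FV = PMT × [((1+r)^n − 1)/r] = 93,580 × [(1+r)^16 − 1] / r = $2,743,946.51

$2,743,946.51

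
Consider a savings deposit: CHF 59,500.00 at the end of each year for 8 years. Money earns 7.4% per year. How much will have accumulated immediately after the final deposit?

This is an ordinary annuity: 8 deposits of CHF 59,500.00 at the end of each year.
Periodic rate r = 0.074 per year.
FV = PMT × [((1+r)^n − 1)/r] = 59,500 × [(1+r)^8 − 1] / r = CHF 619,321.48

CHF 619,321.48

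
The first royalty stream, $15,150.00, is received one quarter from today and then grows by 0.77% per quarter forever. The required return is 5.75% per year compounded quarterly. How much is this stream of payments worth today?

Periodic rate r = 0.0575/4 per quarter.
Growing perpetuity (Gordon): PV = PMT₁ / (r − g) = 15,150 / (r − 0.0077) = $2,269,662.92.

$2,269,662.92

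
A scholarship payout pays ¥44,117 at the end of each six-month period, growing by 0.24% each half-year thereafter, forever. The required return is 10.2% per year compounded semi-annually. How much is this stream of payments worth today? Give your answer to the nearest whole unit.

¥907,757

Periodic rate r = 0.102/2 per half-year.
Growing perpetuity (Gordon): PV = PMT₁ / (r − g) = 44,117 / (r − 0.0024) = ¥907,757.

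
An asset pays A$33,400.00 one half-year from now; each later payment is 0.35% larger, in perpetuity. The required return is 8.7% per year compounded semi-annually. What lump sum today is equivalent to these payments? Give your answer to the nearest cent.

A$835,000.00

Periodic rate r = 0.087/2 per half-year.
Growing perpetuity (Gordon): PV = PMT₁ / (r − g) = 33,400 / (r − 0.0035) = A$835,000.00.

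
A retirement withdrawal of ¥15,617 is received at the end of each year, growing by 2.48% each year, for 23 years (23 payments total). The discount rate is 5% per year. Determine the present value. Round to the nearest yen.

Periodic rate r = 0.05 per year.
Growing ordinary annuity: PV = PMT₁ × [1 − ((1+g)/(1+r))^n] / (r − g) = 15,617 × [1 − ((1+0.0248)/(1+r))^23] / (r − 0.0248) = ¥265,282.

¥265,282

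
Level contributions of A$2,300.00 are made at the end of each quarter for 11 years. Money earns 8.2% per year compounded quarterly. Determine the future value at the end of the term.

A$161,802.23

This is an ordinary annuity: 44 deposits of A$2,300.00 at the end of each quarter.
Periodic rate r = 0.082/4 per quarter; n is counted in quarters.
FV = PMT × [((1+r)^n − 1)/r] = 2,300 × [(1+r)^44 − 1] / r = A$161,802.23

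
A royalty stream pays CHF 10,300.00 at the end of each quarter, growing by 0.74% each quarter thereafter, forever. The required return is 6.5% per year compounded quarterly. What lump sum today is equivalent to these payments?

CHF 1,163,841.81

Periodic rate r = 0.065/4 per quarter.
Growing perpetuity (Gordon): PV = PMT₁ / (r − g) = 10,300 / (r − 0.0074) = CHF 1,163,841.81.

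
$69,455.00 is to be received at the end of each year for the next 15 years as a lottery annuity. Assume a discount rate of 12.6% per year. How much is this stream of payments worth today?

$458,278.51

This is an ordinary annuity: 15 payments of $69,455.00 at the end of each year.
Periodic rate r = 0.126 per year.
PV = PMT × [(1 − (1+r)^−n)/r] = 69,455 × [1 − (1+r)^−15] / r = $458,278.51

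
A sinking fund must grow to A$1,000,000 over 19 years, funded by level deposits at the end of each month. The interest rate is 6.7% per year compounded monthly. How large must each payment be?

A$2,181.90

Level ordinary annuity; solve FV = PMT × [((1+r)^n − 1)/r] for PMT.
Periodic rate r = 0.067/12 per month; n is counted in months.
With n = 228: PMT = 1,000,000 / ([((1+r)^n − 1)/r]) = A$2,181.90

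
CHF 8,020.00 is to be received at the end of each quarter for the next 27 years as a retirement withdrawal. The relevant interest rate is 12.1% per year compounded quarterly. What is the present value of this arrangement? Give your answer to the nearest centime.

This is an ordinary annuity: 108 payments of CHF 8,020.00 at the end of each quarter.
Periodic rate r = 0.121/4 per quarter; n is counted in quarters.
PV = PMT × [(1 − (1+r)^−n)/r] = 8,020 × [1 − (1+r)^−108] / r = CHF 254,515.67

CHF 254,515.67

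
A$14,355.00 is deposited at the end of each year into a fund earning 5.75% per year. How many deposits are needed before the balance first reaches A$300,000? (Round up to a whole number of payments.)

Periodic rate r = 0.0575 per year.
Ordinary annuity FV: 300,000 = 14,355 × [((1+r)^n − 1)/r].
(1+r)^n = 1 + 300,000 × r / 14,355, so n = ln(1 + 300,000·r/14,355) / ln(1+r) = 14.12.
Round up to a whole number of payments: n = 15.

15 payments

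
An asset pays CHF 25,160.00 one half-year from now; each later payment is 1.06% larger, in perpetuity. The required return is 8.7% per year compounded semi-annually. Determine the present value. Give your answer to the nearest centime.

Periodic rate r = 0.087/2 per half-year.
Growing perpetuity (Gordon): PV = PMT₁ / (r − g) = 25,160 / (r − 0.0106) = CHF 764,741.64.

CHF 764,741.64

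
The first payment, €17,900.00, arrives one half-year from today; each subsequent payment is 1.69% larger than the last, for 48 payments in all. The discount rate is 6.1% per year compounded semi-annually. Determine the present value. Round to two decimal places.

€620,565.89

Periodic rate r = 0.061/2 per half-year; n is counted in half-years.
Growing ordinary annuity: PV = PMT₁ × [1 − ((1+g)/(1+r))^n] / (r − g) = 17,900 × [1 − ((1+0.0169)/(1+r))^48] / (r − 0.0169) = €620,565.89.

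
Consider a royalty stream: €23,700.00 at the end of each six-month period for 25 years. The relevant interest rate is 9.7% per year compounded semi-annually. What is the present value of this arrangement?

€442,889.38

This is an ordinary annuity: 50 payments of €23,700.00 at the end of each six-month period.
Periodic rate r = 0.097/2 per half-year; n is counted in half-years.
PV = PMT × [(1 − (1+r)^−n)/r] = 23,700 × [1 − (1+r)^−50] / r = €442,889.38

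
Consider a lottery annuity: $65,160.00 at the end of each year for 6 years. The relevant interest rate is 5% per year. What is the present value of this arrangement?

This is an ordinary annuity: 6 payments of $65,160.00 at the end of each year.
Periodic rate r = 0.05 per year.
PV = PMT × [(1 − (1+r)^−n)/r] = 65,160 × [1 − (1+r)^−6] / r = $330,732.10

$330,732.10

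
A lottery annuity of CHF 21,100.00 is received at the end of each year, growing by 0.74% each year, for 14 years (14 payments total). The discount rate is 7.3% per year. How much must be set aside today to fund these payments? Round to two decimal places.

CHF 188,659.17

Periodic rate r = 0.073 per year.
Growing ordinary annuity: PV = PMT₁ × [1 − ((1+g)/(1+r))^n] / (r − g) = 21,100 × [1 − ((1+0.0074)/(1+r))^14] / (r − 0.0074) = CHF 188,659.17.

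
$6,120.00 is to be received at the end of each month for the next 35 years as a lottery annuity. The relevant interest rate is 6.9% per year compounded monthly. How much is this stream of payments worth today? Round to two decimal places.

$968,569.72

This is an ordinary annuity: 420 payments of $6,120.00 at the end of each month.
Periodic rate r = 0.069/12 per month; n is counted in months.
PV = PMT × [(1 − (1+r)^−n)/r] = 6,120 × [1 − (1+r)^−420] / r = $968,569.72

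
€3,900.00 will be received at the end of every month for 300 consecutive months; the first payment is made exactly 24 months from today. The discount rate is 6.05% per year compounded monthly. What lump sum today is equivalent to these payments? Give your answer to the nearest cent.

Ordinary annuity of 300 payments, first payment at period 24.
Periodic rate r = 0.0605/12 per month; n is counted in months.
The ordinary-annuity PV formula values the stream one period before the first payment (period 23); discount that back 23 periods:
PV₀ = 3,900 × [1 − (1+r)^−300] / r × (1+r)^−23 = €536,641.63

€536,641.63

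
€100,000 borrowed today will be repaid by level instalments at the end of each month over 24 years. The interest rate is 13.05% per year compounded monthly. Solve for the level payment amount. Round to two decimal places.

Level ordinary annuity; solve PV = PMT × [(1 − (1+r)^−n)/r] for PMT.
Periodic rate r = 0.1305/12 per month; n is counted in months.
With n = 288: PMT = 100,000 / ([(1 − (1+r)^−n)/r]) = €1,138.00

€1,138.00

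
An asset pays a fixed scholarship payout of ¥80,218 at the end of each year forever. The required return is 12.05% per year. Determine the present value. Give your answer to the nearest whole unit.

Periodic rate r = 0.1205 per year.
Level perpetuity: PV = PMT / r = 80,218 / (0.1205) = ¥665,710.

¥665,710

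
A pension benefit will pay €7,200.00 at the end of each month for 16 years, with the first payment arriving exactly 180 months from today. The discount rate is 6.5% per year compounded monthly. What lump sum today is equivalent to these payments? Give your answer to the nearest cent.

€326,274.57

Ordinary annuity of 192 payments, first payment at period 180.
Periodic rate r = 0.065/12 per month; n is counted in months.
The ordinary-annuity PV formula values the stream one period before the first payment (period 179); discount that back 179 periods:
PV₀ = 7,200 × [1 − (1+r)^−192] / r × (1+r)^−179 = €326,274.57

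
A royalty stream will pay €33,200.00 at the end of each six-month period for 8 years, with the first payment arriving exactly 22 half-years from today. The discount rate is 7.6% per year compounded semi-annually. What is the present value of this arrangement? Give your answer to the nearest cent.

€179,405.44

Ordinary annuity of 16 payments, first payment at period 22.
Periodic rate r = 0.076/2 per half-year; n is counted in half-years.
The ordinary-annuity PV formula values the stream one period before the first payment (period 21); discount that back 21 periods:
PV₀ = 33,200 × [1 − (1+r)^−16] / r × (1+r)^−21 = €179,405.44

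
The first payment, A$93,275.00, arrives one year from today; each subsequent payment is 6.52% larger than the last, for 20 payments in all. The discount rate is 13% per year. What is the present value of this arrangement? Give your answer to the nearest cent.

Periodic rate r = 0.13 per year.
Growing ordinary annuity: PV = PMT₁ × [1 − ((1+g)/(1+r))^n] / (r − g) = 93,275 × [1 − ((1+0.0652)/(1+r))^20] / (r − 0.0652) = A$997,609.86.

A$997,609.86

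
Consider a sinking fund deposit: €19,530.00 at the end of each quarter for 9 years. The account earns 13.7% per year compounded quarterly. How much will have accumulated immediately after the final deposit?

€1,346,510.10

This is an ordinary annuity: 36 deposits of €19,530.00 at the end of each quarter.
Periodic rate r = 0.137/4 per quarter; n is counted in quarters.
FV = PMT × [((1+r)^n − 1)/r] = 19,530 × [(1+r)^36 − 1] / r = €1,346,510.10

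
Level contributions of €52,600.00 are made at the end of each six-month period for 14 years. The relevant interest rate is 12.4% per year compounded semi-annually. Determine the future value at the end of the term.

€3,723,342.38

This is an ordinary annuity: 28 deposits of €52,600.00 at the end of each six-month period.
Periodic rate r = 0.124/2 per half-year; n is counted in half-years.
FV = PMT × [((1+r)^n − 1)/r] = 52,600 × [(1+r)^28 − 1] / r = €3,723,342.38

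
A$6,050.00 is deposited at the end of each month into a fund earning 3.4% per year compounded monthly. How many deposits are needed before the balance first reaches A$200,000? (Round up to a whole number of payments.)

Periodic rate r = 0.034/12 per month; n is counted in months.
Ordinary annuity FV: 200,000 = 6,050 × [((1+r)^n − 1)/r].
(1+r)^n = 1 + 200,000 × r / 6,050, so n = ln(1 + 200,000·r/6,050) / ln(1+r) = 31.64.
Round up to a whole number of payments: n = 32.

32 payments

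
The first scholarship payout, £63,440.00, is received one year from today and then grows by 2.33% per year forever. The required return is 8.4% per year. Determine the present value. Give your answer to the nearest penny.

Periodic rate r = 0.084 per year.
Growing perpetuity (Gordon): PV = PMT₁ / (r − g) = 63,440 / (r − 0.0233) = £1,045,140.03.

£1,045,140.03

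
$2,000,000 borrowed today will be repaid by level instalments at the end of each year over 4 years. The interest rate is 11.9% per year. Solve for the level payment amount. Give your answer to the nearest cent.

Level ordinary annuity; solve PV = PMT × [(1 − (1+r)^−n)/r] for PMT.
Periodic rate r = 0.119 per year.
With n = 4: PMT = 2,000,000 / ([(1 − (1+r)^−n)/r]) = $657,082.58

$657,082.58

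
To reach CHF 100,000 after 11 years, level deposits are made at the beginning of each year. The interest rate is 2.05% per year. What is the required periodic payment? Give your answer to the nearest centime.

CHF 8,032.22

Level annuity due; solve FV = PMT × [((1+r)^n − 1)/r] × (1+r) for PMT.
Periodic rate r = 0.0205 per year.
With n = 11: PMT = 100,000 / ([((1+r)^n − 1)/r] × (1+r)) = CHF 8,032.22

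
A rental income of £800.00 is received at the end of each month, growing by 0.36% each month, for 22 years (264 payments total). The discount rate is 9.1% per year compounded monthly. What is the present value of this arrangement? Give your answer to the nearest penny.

£130,257.38

Periodic rate r = 0.091/12 per month; n is counted in months.
Growing ordinary annuity: PV = PMT₁ × [1 − ((1+g)/(1+r))^n] / (r − g) = 800 × [1 − ((1+0.0036)/(1+r))^264] / (r − 0.0036) = £130,257.38.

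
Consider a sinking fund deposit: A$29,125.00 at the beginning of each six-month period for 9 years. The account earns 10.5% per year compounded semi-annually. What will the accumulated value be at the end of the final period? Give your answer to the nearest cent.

This is an annuity due: 18 deposits of A$29,125.00 at the beginning of each six-month period.
Periodic rate r = 0.105/2 per half-year; n is counted in half-years.
FV = PMT × [((1+r)^n − 1)/r] × (1+r) = 29,125 × [(1+r)^18 − 1] / r × (1+r) = A$882,763.53

A$882,763.53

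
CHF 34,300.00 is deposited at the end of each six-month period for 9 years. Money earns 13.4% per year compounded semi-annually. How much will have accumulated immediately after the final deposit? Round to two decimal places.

CHF 1,133,108.81

This is an ordinary annuity: 18 deposits of CHF 34,300.00 at the end of each six-month period.
Periodic rate r = 0.134/2 per half-year; n is counted in half-years.
FV = PMT × [((1+r)^n − 1)/r] = 34,300 × [(1+r)^18 − 1] / r = CHF 1,133,108.81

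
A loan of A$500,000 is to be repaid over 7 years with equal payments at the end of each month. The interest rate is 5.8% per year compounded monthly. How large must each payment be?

A$7,256.43

Level ordinary annuity; solve PV = PMT × [(1 − (1+r)^−n)/r] for PMT.
Periodic rate r = 0.058/12 per month; n is counted in months.
With n = 84: PMT = 500,000 / ([(1 − (1+r)^−n)/r]) = A$7,256.43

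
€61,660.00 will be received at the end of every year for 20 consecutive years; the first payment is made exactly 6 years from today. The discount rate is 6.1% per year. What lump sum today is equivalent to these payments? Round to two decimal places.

€521,757.94

Ordinary annuity of 20 payments, first payment at period 6.
Periodic rate r = 0.061 per year.
The ordinary-annuity PV formula values the stream one period before the first payment (period 5); discount that back 5 periods:
PV₀ = 61,660 × [1 − (1+r)^−20] / r × (1+r)^−5 = €521,757.94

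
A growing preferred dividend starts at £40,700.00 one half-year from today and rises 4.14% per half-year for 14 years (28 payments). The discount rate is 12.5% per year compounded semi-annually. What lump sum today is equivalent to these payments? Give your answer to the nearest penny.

£828,907.32

Periodic rate r = 0.125/2 per half-year; n is counted in half-years.
Growing ordinary annuity: PV = PMT₁ × [1 − ((1+g)/(1+r))^n] / (r − g) = 40,700 × [1 − ((1+0.0414)/(1+r))^28] / (r − 0.0414) = £828,907.32.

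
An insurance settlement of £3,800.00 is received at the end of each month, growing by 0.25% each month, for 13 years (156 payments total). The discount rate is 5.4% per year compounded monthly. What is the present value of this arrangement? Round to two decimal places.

Periodic rate r = 0.054/12 per month; n is counted in months.
Growing ordinary annuity: PV = PMT₁ × [1 − ((1+g)/(1+r))^n] / (r − g) = 3,800 × [1 − ((1+0.0025)/(1+r))^156] / (r − 0.0025) = £507,721.00.

£507,721.00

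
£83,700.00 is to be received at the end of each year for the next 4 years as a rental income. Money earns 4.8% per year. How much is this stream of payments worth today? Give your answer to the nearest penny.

This is an ordinary annuity: 4 payments of £83,700.00 at the end of each year.
Periodic rate r = 0.048 per year.
PV = PMT × [(1 − (1+r)^−n)/r] = 83,700 × [1 − (1+r)^−4] / r = £298,180.12

£298,180.12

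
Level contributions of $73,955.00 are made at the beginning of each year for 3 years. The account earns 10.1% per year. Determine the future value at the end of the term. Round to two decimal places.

$269,775.59

This is an annuity due: 3 deposits of $73,955.00 at the beginning of each year.
Periodic rate r = 0.101 per year.
FV = PMT × [((1+r)^n − 1)/r] × (1+r) = 73,955 × [(1+r)^3 − 1] / r × (1+r) = $269,775.59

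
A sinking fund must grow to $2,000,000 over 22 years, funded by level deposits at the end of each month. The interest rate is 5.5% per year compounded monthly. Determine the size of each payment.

Level ordinary annuity; solve FV = PMT × [((1+r)^n − 1)/r] for PMT.
Periodic rate r = 0.055/12 per month; n is counted in months.
With n = 264: PMT = 2,000,000 / ([((1+r)^n − 1)/r]) = $3,910.32

$3,910.32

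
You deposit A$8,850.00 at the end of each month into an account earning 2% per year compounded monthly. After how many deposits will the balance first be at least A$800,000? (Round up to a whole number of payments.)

85 payments

Periodic rate r = 0.02/12 per month; n is counted in months.
Ordinary annuity FV: 800,000 = 8,850 × [((1+r)^n − 1)/r].
(1+r)^n = 1 + 800,000 × r / 8,850, so n = ln(1 + 800,000·r/8,850) / ln(1+r) = 84.27.
Round up to a whole number of payments: n = 85.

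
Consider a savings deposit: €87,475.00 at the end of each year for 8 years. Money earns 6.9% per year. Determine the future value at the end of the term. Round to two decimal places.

This is an ordinary annuity: 8 deposits of €87,475.00 at the end of each year.
Periodic rate r = 0.069 per year.
FV = PMT × [((1+r)^n − 1)/r] = 87,475 × [(1+r)^8 − 1] / r = €894,250.42

€894,250.42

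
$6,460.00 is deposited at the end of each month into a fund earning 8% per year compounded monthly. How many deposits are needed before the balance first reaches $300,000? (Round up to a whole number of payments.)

Periodic rate r = 0.08/12 per month; n is counted in months.
Ordinary annuity FV: 300,000 = 6,460 × [((1+r)^n − 1)/r].
(1+r)^n = 1 + 300,000 × r / 6,460, so n = ln(1 + 300,000·r/6,460) / ln(1+r) = 40.59.
Round up to a whole number of payments: n = 41.

41 payments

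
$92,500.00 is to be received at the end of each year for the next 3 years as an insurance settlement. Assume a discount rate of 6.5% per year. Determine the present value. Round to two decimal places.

This is an ordinary annuity: 3 payments of $92,500.00 at the end of each year.
Periodic rate r = 0.065 per year.
PV = PMT × [(1 − (1+r)^−n)/r] = 92,500 × [1 − (1+r)^−3] / r = $244,983.98

$244,983.98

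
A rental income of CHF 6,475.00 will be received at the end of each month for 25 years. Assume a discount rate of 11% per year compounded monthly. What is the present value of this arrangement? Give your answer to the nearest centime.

CHF 660,638.06

This is an ordinary annuity: 300 payments of CHF 6,475.00 at the end of each month.
Periodic rate r = 0.11/12 per month; n is counted in months.
PV = PMT × [(1 − (1+r)^−n)/r] = 6,475 × [1 − (1+r)^−300] / r = CHF 660,638.06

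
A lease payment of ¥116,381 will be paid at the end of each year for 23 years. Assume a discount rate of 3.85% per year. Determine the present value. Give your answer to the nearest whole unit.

This is an ordinary annuity: 23 payments of ¥116,381 at the end of each year.
Periodic rate r = 0.0385 per year.
PV = PMT × [(1 − (1+r)^−n)/r] = 116,381 × [1 − (1+r)^−23] / r = ¥1,755,022

¥1,755,022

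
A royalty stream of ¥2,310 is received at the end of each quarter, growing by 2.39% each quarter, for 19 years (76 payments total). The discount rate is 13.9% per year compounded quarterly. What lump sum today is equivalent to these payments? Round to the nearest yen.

Periodic rate r = 0.139/4 per quarter; n is counted in quarters.
Growing ordinary annuity: PV = PMT₁ × [1 − ((1+g)/(1+r))^n] / (r − g) = 2,310 × [1 − ((1+0.0239)/(1+r))^76] / (r − 0.0239) = ¥117,346.

¥117,346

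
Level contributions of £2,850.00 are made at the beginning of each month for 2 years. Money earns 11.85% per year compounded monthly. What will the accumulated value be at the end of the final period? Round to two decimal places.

£77,518.55

This is an annuity due: 24 deposits of £2,850.00 at the beginning of each month.
Periodic rate r = 0.1185/12 per month; n is counted in months.
FV = PMT × [((1+r)^n − 1)/r] × (1+r) = 2,850 × [(1+r)^24 − 1] / r × (1+r) = £77,518.55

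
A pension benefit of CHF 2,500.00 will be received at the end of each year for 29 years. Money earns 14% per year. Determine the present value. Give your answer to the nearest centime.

This is an ordinary annuity: 29 payments of CHF 2,500.00 at the end of each year.
Periodic rate r = 0.14 per year.
PV = PMT × [(1 − (1+r)^−n)/r] = 2,500 × [1 − (1+r)^−29] / r = CHF 17,457.59

CHF 17,457.59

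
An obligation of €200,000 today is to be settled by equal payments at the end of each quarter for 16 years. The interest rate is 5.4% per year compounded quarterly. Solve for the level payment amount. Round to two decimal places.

€4,686.82

Level ordinary annuity; solve PV = PMT × [(1 − (1+r)^−n)/r] for PMT.
Periodic rate r = 0.054/4 per quarter; n is counted in quarters.
With n = 64: PMT = 200,000 / ([(1 − (1+r)^−n)/r]) = €4,686.82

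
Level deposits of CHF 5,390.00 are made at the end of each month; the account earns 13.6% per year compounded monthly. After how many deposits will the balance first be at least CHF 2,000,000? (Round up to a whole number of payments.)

Periodic rate r = 0.136/12 per month; n is counted in months.
Ordinary annuity FV: 2,000,000 = 5,390 × [((1+r)^n − 1)/r].
(1+r)^n = 1 + 2,000,000 × r / 5,390, so n = ln(1 + 2,000,000·r/5,390) / ln(1+r) = 146.38.
Round up to a whole number of payments: n = 147.

147 payments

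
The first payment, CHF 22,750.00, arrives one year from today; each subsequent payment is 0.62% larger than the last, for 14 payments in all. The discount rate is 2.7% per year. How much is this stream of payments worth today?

Periodic rate r = 0.027 per year.
Growing ordinary annuity: PV = PMT₁ × [1 − ((1+g)/(1+r))^n] / (r − g) = 22,750 × [1 − ((1+0.0062)/(1+r))^14] / (r − 0.0062) = CHF 272,430.30.

CHF 272,430.30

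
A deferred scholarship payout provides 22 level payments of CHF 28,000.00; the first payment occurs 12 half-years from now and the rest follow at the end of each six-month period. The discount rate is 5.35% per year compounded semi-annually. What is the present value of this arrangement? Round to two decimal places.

Ordinary annuity of 22 payments, first payment at period 12.
Periodic rate r = 0.0535/2 per half-year; n is counted in half-years.
The ordinary-annuity PV formula values the stream one period before the first payment (period 11); discount that back 11 periods:
PV₀ = 28,000 × [1 − (1+r)^−22] / r × (1+r)^−11 = CHF 344,904.20

CHF 344,904.20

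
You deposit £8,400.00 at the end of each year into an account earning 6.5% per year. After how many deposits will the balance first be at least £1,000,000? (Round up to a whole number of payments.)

Periodic rate r = 0.065 per year.
Ordinary annuity FV: 1,000,000 = 8,400 × [((1+r)^n − 1)/r].
(1+r)^n = 1 + 1,000,000 × r / 8,400, so n = ln(1 + 1,000,000·r/8,400) / ln(1+r) = 34.42.
Round up to a whole number of payments: n = 35.

35 payments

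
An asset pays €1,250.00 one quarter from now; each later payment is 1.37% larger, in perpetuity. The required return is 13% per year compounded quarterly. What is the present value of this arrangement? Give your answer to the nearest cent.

€66,489.36

Periodic rate r = 0.13/4 per quarter.
Growing perpetuity (Gordon): PV = PMT₁ / (r − g) = 1,250 / (r − 0.0137) = €66,489.36.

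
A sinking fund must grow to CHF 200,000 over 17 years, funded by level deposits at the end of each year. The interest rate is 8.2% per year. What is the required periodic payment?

Level ordinary annuity; solve FV = PMT × [((1+r)^n − 1)/r] for PMT.
Periodic rate r = 0.082 per year.
With n = 17: PMT = 200,000 / ([((1+r)^n − 1)/r]) = CHF 5,819.23

CHF 5,819.23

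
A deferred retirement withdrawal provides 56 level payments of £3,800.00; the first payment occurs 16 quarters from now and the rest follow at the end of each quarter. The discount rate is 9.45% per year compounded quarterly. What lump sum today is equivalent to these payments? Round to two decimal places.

£82,669.42

Ordinary annuity of 56 payments, first payment at period 16.
Periodic rate r = 0.0945/4 per quarter; n is counted in quarters.
The ordinary-annuity PV formula values the stream one period before the first payment (period 15); discount that back 15 periods:
PV₀ = 3,800 × [1 − (1+r)^−56] / r × (1+r)^−15 = £82,669.42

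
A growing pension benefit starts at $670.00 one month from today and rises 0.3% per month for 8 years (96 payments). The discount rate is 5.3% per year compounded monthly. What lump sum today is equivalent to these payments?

Periodic rate r = 0.053/12 per month; n is counted in months.
Growing ordinary annuity: PV = PMT₁ × [1 − ((1+g)/(1+r))^n] / (r − g) = 670 × [1 − ((1+0.003)/(1+r))^96] / (r − 0.003) = $59,930.49.

$59,930.49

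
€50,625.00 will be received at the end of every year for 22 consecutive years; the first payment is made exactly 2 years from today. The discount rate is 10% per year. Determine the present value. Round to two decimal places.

€403,690.21

Ordinary annuity of 22 payments, first payment at period 2.
Periodic rate r = 0.1 per year.
The ordinary-annuity PV formula values the stream one period before the first payment (period 1); discount that back 1 periods:
PV₀ = 50,625 × [1 − (1+r)^−22] / r × (1+r)^−1 = €403,690.21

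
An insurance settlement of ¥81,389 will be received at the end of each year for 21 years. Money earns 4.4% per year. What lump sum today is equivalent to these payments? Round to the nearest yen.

This is an ordinary annuity: 21 payments of ¥81,389 at the end of each year.
Periodic rate r = 0.044 per year.
PV = PMT × [(1 − (1+r)^−n)/r] = 81,389 × [1 − (1+r)^−21] / r = ¥1,100,887

¥1,100,887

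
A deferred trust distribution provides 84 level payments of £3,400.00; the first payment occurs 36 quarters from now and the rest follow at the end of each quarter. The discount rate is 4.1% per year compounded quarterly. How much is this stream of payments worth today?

£133,572.76

Ordinary annuity of 84 payments, first payment at period 36.
Periodic rate r = 0.041/4 per quarter; n is counted in quarters.
The ordinary-annuity PV formula values the stream one period before the first payment (period 35); discount that back 35 periods:
PV₀ = 3,400 × [1 − (1+r)^−84] / r × (1+r)^−35 = £133,572.76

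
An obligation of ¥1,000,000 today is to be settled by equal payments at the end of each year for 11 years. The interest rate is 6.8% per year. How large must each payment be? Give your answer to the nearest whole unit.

¥132,032

Level ordinary annuity; solve PV = PMT × [(1 − (1+r)^−n)/r] for PMT.
Periodic rate r = 0.068 per year.
With n = 11: PMT = 1,000,000 / ([(1 − (1+r)^−n)/r]) = ¥132,032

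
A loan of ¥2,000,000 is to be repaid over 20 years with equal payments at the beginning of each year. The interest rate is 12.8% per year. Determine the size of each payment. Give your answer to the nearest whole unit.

Level annuity due; solve PV = PMT × [(1 − (1+r)^−n)/r] × (1+r) for PMT.
Periodic rate r = 0.128 per year.
With n = 20: PMT = 2,000,000 / ([(1 − (1+r)^−n)/r] × (1+r)) = ¥249,372

¥249,372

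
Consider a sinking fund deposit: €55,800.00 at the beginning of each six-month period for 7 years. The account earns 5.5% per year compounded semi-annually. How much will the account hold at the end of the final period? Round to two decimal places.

€963,207.35

This is an annuity due: 14 deposits of €55,800.00 at the beginning of each six-month period.
Periodic rate r = 0.055/2 per half-year; n is counted in half-years.
FV = PMT × [((1+r)^n − 1)/r] × (1+r) = 55,800 × [(1+r)^14 − 1] / r × (1+r) = €963,207.35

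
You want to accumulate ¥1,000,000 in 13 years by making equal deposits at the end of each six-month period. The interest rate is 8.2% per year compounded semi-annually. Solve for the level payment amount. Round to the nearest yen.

¥22,251

Level ordinary annuity; solve FV = PMT × [((1+r)^n − 1)/r] for PMT.
Periodic rate r = 0.082/2 per half-year; n is counted in half-years.
With n = 26: PMT = 1,000,000 / ([((1+r)^n − 1)/r]) = ¥22,251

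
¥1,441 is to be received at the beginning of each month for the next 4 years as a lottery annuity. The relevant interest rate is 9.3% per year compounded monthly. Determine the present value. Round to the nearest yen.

This is an annuity due: 48 payments of ¥1,441 at the beginning of each month.
Periodic rate r = 0.093/12 per month; n is counted in months.
PV = PMT × [(1 − (1+r)^−n)/r] × (1+r) = 1,441 × [1 − (1+r)^−48] / r × (1+r) = ¥58,022

¥58,022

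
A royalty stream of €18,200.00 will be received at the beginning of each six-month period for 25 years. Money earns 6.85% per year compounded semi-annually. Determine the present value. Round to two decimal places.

€447,549.35

This is an annuity due: 50 payments of €18,200.00 at the beginning of each six-month period.
Periodic rate r = 0.0685/2 per half-year; n is counted in half-years.
PV = PMT × [(1 − (1+r)^−n)/r] × (1+r) = 18,200 × [1 − (1+r)^−50] / r × (1+r) = €447,549.35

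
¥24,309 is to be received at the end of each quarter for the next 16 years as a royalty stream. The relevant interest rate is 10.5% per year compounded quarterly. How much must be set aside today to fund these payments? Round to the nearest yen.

¥749,683

This is an ordinary annuity: 64 payments of ¥24,309 at the end of each quarter.
Periodic rate r = 0.105/4 per quarter; n is counted in quarters.
PV = PMT × [(1 − (1+r)^−n)/r] = 24,309 × [1 − (1+r)^−64] / r = ¥749,683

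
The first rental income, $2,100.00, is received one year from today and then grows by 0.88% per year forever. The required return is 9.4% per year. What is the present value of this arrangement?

Periodic rate r = 0.094 per year.
Growing perpetuity (Gordon): PV = PMT₁ / (r − g) = 2,100 / (r − 0.0088) = $24,647.89.

$24,647.89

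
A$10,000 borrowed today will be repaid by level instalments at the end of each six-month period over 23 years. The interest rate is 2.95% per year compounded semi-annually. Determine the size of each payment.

A$300.96

Level ordinary annuity; solve PV = PMT × [(1 − (1+r)^−n)/r] for PMT.
Periodic rate r = 0.0295/2 per half-year; n is counted in half-years.
With n = 46: PMT = 10,000 / ([(1 − (1+r)^−n)/r]) = A$300.96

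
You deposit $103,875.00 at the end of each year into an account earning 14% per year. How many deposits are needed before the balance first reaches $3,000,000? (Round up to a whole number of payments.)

13 payments

Periodic rate r = 0.14 per year.
Ordinary annuity FV: 3,000,000 = 103,875 × [((1+r)^n − 1)/r].
(1+r)^n = 1 + 3,000,000 × r / 103,875, so n = ln(1 + 3,000,000·r/103,875) / ln(1+r) = 12.35.
Round up to a whole number of payments: n = 13.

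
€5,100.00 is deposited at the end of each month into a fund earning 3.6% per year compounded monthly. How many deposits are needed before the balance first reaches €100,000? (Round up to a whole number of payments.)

Periodic rate r = 0.036/12 per month; n is counted in months.
Ordinary annuity FV: 100,000 = 5,100 × [((1+r)^n − 1)/r].
(1+r)^n = 1 + 100,000 × r / 5,100, so n = ln(1 + 100,000·r/5,100) / ln(1+r) = 19.08.
Round up to a whole number of payments: n = 20.

20 payments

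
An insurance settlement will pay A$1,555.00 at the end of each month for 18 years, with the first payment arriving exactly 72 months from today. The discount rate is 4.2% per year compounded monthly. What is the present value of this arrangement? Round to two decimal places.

Ordinary annuity of 216 payments, first payment at period 72.
Periodic rate r = 0.042/12 per month; n is counted in months.
The ordinary-annuity PV formula values the stream one period before the first payment (period 71); discount that back 71 periods:
PV₀ = 1,555 × [1 − (1+r)^−216] / r × (1+r)^−71 = A$183,684.50

A$183,684.50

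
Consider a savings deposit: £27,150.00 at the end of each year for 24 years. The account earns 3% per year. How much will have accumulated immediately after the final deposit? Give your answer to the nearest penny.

This is an ordinary annuity: 24 deposits of £27,150.00 at the end of each year.
Periodic rate r = 0.03 per year.
FV = PMT × [((1+r)^n − 1)/r] = 27,150 × [(1+r)^24 − 1] / r = £934,678.67

£934,678.67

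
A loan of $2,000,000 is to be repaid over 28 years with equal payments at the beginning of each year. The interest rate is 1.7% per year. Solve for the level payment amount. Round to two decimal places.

$88,855.85

Level annuity due; solve PV = PMT × [(1 − (1+r)^−n)/r] × (1+r) for PMT.
Periodic rate r = 0.017 per year.
With n = 28: PMT = 2,000,000 / ([(1 − (1+r)^−n)/r] × (1+r)) = $88,855.85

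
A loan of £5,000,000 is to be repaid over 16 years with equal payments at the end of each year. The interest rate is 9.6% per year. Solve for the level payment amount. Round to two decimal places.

£623,936.75

Level ordinary annuity; solve PV = PMT × [(1 − (1+r)^−n)/r] for PMT.
Periodic rate r = 0.096 per year.
With n = 16: PMT = 5,000,000 / ([(1 − (1+r)^−n)/r]) = £623,936.75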